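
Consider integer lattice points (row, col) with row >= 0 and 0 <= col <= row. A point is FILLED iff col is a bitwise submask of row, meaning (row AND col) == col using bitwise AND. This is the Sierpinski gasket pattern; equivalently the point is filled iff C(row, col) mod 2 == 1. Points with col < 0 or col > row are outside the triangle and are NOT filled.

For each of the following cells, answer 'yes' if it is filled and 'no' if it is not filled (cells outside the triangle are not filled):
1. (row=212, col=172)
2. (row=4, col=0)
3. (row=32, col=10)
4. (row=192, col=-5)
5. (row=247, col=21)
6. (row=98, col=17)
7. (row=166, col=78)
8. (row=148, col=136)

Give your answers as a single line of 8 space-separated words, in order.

(212,172): row=0b11010100, col=0b10101100, row AND col = 0b10000100 = 132; 132 != 172 -> empty
(4,0): row=0b100, col=0b0, row AND col = 0b0 = 0; 0 == 0 -> filled
(32,10): row=0b100000, col=0b1010, row AND col = 0b0 = 0; 0 != 10 -> empty
(192,-5): col outside [0, 192] -> not filled
(247,21): row=0b11110111, col=0b10101, row AND col = 0b10101 = 21; 21 == 21 -> filled
(98,17): row=0b1100010, col=0b10001, row AND col = 0b0 = 0; 0 != 17 -> empty
(166,78): row=0b10100110, col=0b1001110, row AND col = 0b110 = 6; 6 != 78 -> empty
(148,136): row=0b10010100, col=0b10001000, row AND col = 0b10000000 = 128; 128 != 136 -> empty

Answer: no yes no no yes no no no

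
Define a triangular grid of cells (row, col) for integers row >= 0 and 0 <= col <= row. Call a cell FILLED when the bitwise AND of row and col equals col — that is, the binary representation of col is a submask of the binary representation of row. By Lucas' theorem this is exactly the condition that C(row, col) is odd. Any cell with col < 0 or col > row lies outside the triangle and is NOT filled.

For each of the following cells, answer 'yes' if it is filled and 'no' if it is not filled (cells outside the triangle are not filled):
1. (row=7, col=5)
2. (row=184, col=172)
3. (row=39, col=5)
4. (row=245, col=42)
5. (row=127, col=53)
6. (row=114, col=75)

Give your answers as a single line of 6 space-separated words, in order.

Answer: yes no yes no yes no

Derivation:
(7,5): row=0b111, col=0b101, row AND col = 0b101 = 5; 5 == 5 -> filled
(184,172): row=0b10111000, col=0b10101100, row AND col = 0b10101000 = 168; 168 != 172 -> empty
(39,5): row=0b100111, col=0b101, row AND col = 0b101 = 5; 5 == 5 -> filled
(245,42): row=0b11110101, col=0b101010, row AND col = 0b100000 = 32; 32 != 42 -> empty
(127,53): row=0b1111111, col=0b110101, row AND col = 0b110101 = 53; 53 == 53 -> filled
(114,75): row=0b1110010, col=0b1001011, row AND col = 0b1000010 = 66; 66 != 75 -> empty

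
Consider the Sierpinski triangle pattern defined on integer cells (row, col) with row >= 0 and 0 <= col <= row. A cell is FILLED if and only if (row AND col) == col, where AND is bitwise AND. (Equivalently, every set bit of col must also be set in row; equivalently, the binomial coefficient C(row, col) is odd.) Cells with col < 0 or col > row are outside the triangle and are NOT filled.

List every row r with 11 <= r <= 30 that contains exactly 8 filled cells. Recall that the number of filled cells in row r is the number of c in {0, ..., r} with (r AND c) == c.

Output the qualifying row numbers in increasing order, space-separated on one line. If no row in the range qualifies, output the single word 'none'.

Row r has 2^popcount(r) filled cells, so we need popcount(r) = log2(8) = 3.
Scan r = 11..30 and keep those with exactly 3 one-bits:
r=11=1011 popcount=3 -> KEEP
r=12=1100 popcount=2 -> skip
r=13=1101 popcount=3 -> KEEP
r=14=1110 popcount=3 -> KEEP
r=15=1111 popcount=4 -> skip
r=16=10000 popcount=1 -> skip
r=17=10001 popcount=2 -> skip
r=18=10010 popcount=2 -> skip
r=19=10011 popcount=3 -> KEEP
r=20=10100 popcount=2 -> skip
r=21=10101 popcount=3 -> KEEP
r=22=10110 popcount=3 -> KEEP
r=23=10111 popcount=4 -> skip
r=24=11000 popcount=2 -> skip
r=25=11001 popcount=3 -> KEEP
r=26=11010 popcount=3 -> KEEP
r=27=11011 popcount=4 -> skip
r=28=11100 popcount=3 -> KEEP
r=29=11101 popcount=4 -> skip
r=30=11110 popcount=4 -> skip
Kept rows: 11 13 14 19 21 22 25 26 28

Answer: 11 13 14 19 21 22 25 26 28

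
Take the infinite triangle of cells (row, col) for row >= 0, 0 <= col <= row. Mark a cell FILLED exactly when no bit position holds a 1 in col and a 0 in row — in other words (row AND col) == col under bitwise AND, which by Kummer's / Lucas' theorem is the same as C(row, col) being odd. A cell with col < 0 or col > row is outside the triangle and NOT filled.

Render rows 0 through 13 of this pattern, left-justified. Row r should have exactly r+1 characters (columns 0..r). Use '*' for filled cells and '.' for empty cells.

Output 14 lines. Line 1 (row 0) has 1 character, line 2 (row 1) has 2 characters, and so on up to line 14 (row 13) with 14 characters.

Answer: *
**
*.*
****
*...*
**..**
*.*.*.*
********
*.......*
**......**
*.*.....*.*
****....****
*...*...*...*
**..**..**..**

Derivation:
r0=0: *
r1=1: **
r2=10: *.*
r3=11: ****
r4=100: *...*
r5=101: **..**
r6=110: *.*.*.*
r7=111: ********
r8=1000: *.......*
r9=1001: **......**
r10=1010: *.*.....*.*
r11=1011: ****....****
r12=1100: *...*...*...*
r13=1101: **..**..**..**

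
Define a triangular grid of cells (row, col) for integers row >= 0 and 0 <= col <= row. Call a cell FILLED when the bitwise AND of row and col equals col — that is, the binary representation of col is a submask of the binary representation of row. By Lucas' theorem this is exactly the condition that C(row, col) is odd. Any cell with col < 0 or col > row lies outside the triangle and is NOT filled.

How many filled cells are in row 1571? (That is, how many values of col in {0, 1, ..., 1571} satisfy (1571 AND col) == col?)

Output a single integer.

Answer: 32

Derivation:
1571 in binary = 11000100011
popcount(1571) = number of 1-bits in 11000100011 = 5
A col c satisfies (1571 AND c) == c iff every set bit of c is also set in 1571; each of the 5 set bits of 1571 can independently be on or off in c.
count = 2^5 = 32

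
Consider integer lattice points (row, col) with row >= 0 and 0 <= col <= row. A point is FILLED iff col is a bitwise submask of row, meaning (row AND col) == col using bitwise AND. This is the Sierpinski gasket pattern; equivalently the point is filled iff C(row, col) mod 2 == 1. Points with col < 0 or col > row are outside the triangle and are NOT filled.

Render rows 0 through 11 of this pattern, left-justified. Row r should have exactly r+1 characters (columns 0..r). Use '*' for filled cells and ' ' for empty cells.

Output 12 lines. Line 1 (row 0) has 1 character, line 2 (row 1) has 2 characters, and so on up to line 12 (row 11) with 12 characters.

Answer: *
**
* *
****
*   *
**  **
* * * *
********
*       *
**      **
* *     * *
****    ****

Derivation:
r0=0: *
r1=1: **
r2=10: * *
r3=11: ****
r4=100: *   *
r5=101: **  **
r6=110: * * * *
r7=111: ********
r8=1000: *       *
r9=1001: **      **
r10=1010: * *     * *
r11=1011: ****    ****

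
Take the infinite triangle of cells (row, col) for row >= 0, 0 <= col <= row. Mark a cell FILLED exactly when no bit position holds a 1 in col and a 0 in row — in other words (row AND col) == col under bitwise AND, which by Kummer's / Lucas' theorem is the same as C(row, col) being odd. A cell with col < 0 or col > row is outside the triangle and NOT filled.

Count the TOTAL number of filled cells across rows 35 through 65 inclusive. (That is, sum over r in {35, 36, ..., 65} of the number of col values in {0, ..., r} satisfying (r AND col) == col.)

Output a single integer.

Answer: 482

Derivation:
r35=100011 pc3: +8 =8
r36=100100 pc2: +4 =12
r37=100101 pc3: +8 =20
r38=100110 pc3: +8 =28
r39=100111 pc4: +16 =44
r40=101000 pc2: +4 =48
r41=101001 pc3: +8 =56
r42=101010 pc3: +8 =64
r43=101011 pc4: +16 =80
r44=101100 pc3: +8 =88
r45=101101 pc4: +16 =104
r46=101110 pc4: +16 =120
r47=101111 pc5: +32 =152
r48=110000 pc2: +4 =156
r49=110001 pc3: +8 =164
r50=110010 pc3: +8 =172
r51=110011 pc4: +16 =188
r52=110100 pc3: +8 =196
r53=110101 pc4: +16 =212
r54=110110 pc4: +16 =228
r55=110111 pc5: +32 =260
r56=111000 pc3: +8 =268
r57=111001 pc4: +16 =284
r58=111010 pc4: +16 =300
r59=111011 pc5: +32 =332
r60=111100 pc4: +16 =348
r61=111101 pc5: +32 =380
r62=111110 pc5: +32 =412
r63=111111 pc6: +64 =476
r64=1000000 pc1: +2 =478
r65=1000001 pc2: +4 =482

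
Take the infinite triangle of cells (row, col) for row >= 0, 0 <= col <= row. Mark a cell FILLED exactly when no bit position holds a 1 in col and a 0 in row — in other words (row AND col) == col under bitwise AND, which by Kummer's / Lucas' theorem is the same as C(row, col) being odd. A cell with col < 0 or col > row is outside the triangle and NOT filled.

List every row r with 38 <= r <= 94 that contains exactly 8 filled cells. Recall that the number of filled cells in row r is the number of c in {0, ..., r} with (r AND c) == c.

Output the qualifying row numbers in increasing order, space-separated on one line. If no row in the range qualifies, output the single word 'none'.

Row r has 2^popcount(r) filled cells, so we need popcount(r) = log2(8) = 3.
Scan r = 38..94 and keep those with exactly 3 one-bits:
r=38=100110 popcount=3 -> KEEP
r=39=100111 popcount=4 -> skip
r=40=101000 popcount=2 -> skip
r=41=101001 popcount=3 -> KEEP
r=42=101010 popcount=3 -> KEEP
r=43=101011 popcount=4 -> skip
r=44=101100 popcount=3 -> KEEP
r=45=101101 popcount=4 -> skip
r=46=101110 popcount=4 -> skip
r=47=101111 popcount=5 -> skip
r=48=110000 popcount=2 -> skip
r=49=110001 popcount=3 -> KEEP
r=50=110010 popcount=3 -> KEEP
r=51=110011 popcount=4 -> skip
r=52=110100 popcount=3 -> KEEP
r=53=110101 popcount=4 -> skip
r=54=110110 popcount=4 -> skip
r=55=110111 popcount=5 -> skip
r=56=111000 popcount=3 -> KEEP
r=57=111001 popcount=4 -> skip
r=58=111010 popcount=4 -> skip
r=59=111011 popcount=5 -> skip
r=60=111100 popcount=4 -> skip
r=61=111101 popcount=5 -> skip
r=62=111110 popcount=5 -> skip
r=63=111111 popcount=6 -> skip
r=64=1000000 popcount=1 -> skip
r=65=1000001 popcount=2 -> skip
r=66=1000010 popcount=2 -> skip
r=67=1000011 popcount=3 -> KEEP
r=68=1000100 popcount=2 -> skip
r=69=1000101 popcount=3 -> KEEP
r=70=1000110 popcount=3 -> KEEP
r=71=1000111 popcount=4 -> skip
r=72=1001000 popcount=2 -> skip
r=73=1001001 popcount=3 -> KEEP
r=74=1001010 popcount=3 -> KEEP
r=75=1001011 popcount=4 -> skip
r=76=1001100 popcount=3 -> KEEP
r=77=1001101 popcount=4 -> skip
r=78=1001110 popcount=4 -> skip
r=79=1001111 popcount=5 -> skip
r=80=1010000 popcount=2 -> skip
r=81=1010001 popcount=3 -> KEEP
r=82=1010010 popcount=3 -> KEEP
r=83=1010011 popcount=4 -> skip
r=84=1010100 popcount=3 -> KEEP
r=85=1010101 popcount=4 -> skip
r=86=1010110 popcount=4 -> skip
r=87=1010111 popcount=5 -> skip
r=88=1011000 popcount=3 -> KEEP
r=89=1011001 popcount=4 -> skip
r=90=1011010 popcount=4 -> skip
r=91=1011011 popcount=5 -> skip
r=92=1011100 popcount=4 -> skip
r=93=1011101 popcount=5 -> skip
r=94=1011110 popcount=5 -> skip
Kept rows: 38 41 42 44 49 50 52 56 67 69 70 73 74 76 81 82 84 88

Answer: 38 41 42 44 49 50 52 56 67 69 70 73 74 76 81 82 84 88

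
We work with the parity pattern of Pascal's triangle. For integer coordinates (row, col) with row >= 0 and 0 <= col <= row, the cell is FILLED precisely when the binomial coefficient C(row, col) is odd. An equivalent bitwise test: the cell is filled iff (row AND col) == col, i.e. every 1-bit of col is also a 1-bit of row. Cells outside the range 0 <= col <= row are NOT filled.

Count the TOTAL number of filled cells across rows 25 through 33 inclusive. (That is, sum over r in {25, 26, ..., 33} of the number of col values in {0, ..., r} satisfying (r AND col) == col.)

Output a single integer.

r25=11001 pc3: +8 =8
r26=11010 pc3: +8 =16
r27=11011 pc4: +16 =32
r28=11100 pc3: +8 =40
r29=11101 pc4: +16 =56
r30=11110 pc4: +16 =72
r31=11111 pc5: +32 =104
r32=100000 pc1: +2 =106
r33=100001 pc2: +4 =110

Answer: 110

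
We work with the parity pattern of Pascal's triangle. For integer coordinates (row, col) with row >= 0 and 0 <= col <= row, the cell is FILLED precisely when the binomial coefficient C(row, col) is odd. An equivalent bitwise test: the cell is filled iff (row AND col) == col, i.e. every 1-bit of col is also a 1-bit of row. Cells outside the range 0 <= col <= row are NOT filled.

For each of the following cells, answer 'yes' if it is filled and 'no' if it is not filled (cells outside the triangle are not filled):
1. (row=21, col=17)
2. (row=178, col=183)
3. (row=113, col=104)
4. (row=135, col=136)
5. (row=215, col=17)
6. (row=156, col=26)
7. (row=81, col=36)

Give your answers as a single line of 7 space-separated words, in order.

Answer: yes no no no yes no no

Derivation:
(21,17): row=0b10101, col=0b10001, row AND col = 0b10001 = 17; 17 == 17 -> filled
(178,183): col outside [0, 178] -> not filled
(113,104): row=0b1110001, col=0b1101000, row AND col = 0b1100000 = 96; 96 != 104 -> empty
(135,136): col outside [0, 135] -> not filled
(215,17): row=0b11010111, col=0b10001, row AND col = 0b10001 = 17; 17 == 17 -> filled
(156,26): row=0b10011100, col=0b11010, row AND col = 0b11000 = 24; 24 != 26 -> empty
(81,36): row=0b1010001, col=0b100100, row AND col = 0b0 = 0; 0 != 36 -> empty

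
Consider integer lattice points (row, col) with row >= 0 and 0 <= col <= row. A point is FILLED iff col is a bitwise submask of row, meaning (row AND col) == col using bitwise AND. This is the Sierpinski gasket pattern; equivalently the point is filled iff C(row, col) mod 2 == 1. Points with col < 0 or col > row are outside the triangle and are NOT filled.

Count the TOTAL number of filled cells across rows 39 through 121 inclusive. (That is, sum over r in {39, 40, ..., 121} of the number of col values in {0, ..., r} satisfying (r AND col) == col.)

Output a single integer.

r39=100111 pc4: +16 =16
r40=101000 pc2: +4 =20
r41=101001 pc3: +8 =28
r42=101010 pc3: +8 =36
r43=101011 pc4: +16 =52
r44=101100 pc3: +8 =60
r45=101101 pc4: +16 =76
r46=101110 pc4: +16 =92
r47=101111 pc5: +32 =124
r48=110000 pc2: +4 =128
r49=110001 pc3: +8 =136
r50=110010 pc3: +8 =144
r51=110011 pc4: +16 =160
r52=110100 pc3: +8 =168
r53=110101 pc4: +16 =184
r54=110110 pc4: +16 =200
r55=110111 pc5: +32 =232
r56=111000 pc3: +8 =240
r57=111001 pc4: +16 =256
r58=111010 pc4: +16 =272
r59=111011 pc5: +32 =304
r60=111100 pc4: +16 =320
r61=111101 pc5: +32 =352
r62=111110 pc5: +32 =384
r63=111111 pc6: +64 =448
r64=1000000 pc1: +2 =450
r65=1000001 pc2: +4 =454
r66=1000010 pc2: +4 =458
r67=1000011 pc3: +8 =466
r68=1000100 pc2: +4 =470
r69=1000101 pc3: +8 =478
r70=1000110 pc3: +8 =486
r71=1000111 pc4: +16 =502
r72=1001000 pc2: +4 =506
r73=1001001 pc3: +8 =514
r74=1001010 pc3: +8 =522
r75=1001011 pc4: +16 =538
r76=1001100 pc3: +8 =546
r77=1001101 pc4: +16 =562
r78=1001110 pc4: +16 =578
r79=1001111 pc5: +32 =610
r80=1010000 pc2: +4 =614
r81=1010001 pc3: +8 =622
r82=1010010 pc3: +8 =630
r83=1010011 pc4: +16 =646
r84=1010100 pc3: +8 =654
r85=1010101 pc4: +16 =670
r86=1010110 pc4: +16 =686
r87=1010111 pc5: +32 =718
r88=1011000 pc3: +8 =726
r89=1011001 pc4: +16 =742
r90=1011010 pc4: +16 =758
r91=1011011 pc5: +32 =790
r92=1011100 pc4: +16 =806
r93=1011101 pc5: +32 =838
r94=1011110 pc5: +32 =870
r95=1011111 pc6: +64 =934
r96=1100000 pc2: +4 =938
r97=1100001 pc3: +8 =946
r98=1100010 pc3: +8 =954
r99=1100011 pc4: +16 =970
r100=1100100 pc3: +8 =978
r101=1100101 pc4: +16 =994
r102=1100110 pc4: +16 =1010
r103=1100111 pc5: +32 =1042
r104=1101000 pc3: +8 =1050
r105=1101001 pc4: +16 =1066
r106=1101010 pc4: +16 =1082
r107=1101011 pc5: +32 =1114
r108=1101100 pc4: +16 =1130
r109=1101101 pc5: +32 =1162
r110=1101110 pc5: +32 =1194
r111=1101111 pc6: +64 =1258
r112=1110000 pc3: +8 =1266
r113=1110001 pc4: +16 =1282
r114=1110010 pc4: +16 =1298
r115=1110011 pc5: +32 =1330
r116=1110100 pc4: +16 =1346
r117=1110101 pc5: +32 =1378
r118=1110110 pc5: +32 =1410
r119=1110111 pc6: +64 =1474
r120=1111000 pc4: +16 =1490
r121=1111001 pc5: +32 =1522

Answer: 1522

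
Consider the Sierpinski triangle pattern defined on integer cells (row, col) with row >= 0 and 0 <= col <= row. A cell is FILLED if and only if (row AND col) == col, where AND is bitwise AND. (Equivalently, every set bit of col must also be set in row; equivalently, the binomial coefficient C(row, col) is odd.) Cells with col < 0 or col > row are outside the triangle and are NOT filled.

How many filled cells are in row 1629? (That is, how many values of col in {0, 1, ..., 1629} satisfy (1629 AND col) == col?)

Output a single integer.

1629 in binary = 11001011101
popcount(1629) = number of 1-bits in 11001011101 = 7
A col c satisfies (1629 AND c) == c iff every set bit of c is also set in 1629; each of the 7 set bits of 1629 can independently be on or off in c.
count = 2^7 = 128

Answer: 128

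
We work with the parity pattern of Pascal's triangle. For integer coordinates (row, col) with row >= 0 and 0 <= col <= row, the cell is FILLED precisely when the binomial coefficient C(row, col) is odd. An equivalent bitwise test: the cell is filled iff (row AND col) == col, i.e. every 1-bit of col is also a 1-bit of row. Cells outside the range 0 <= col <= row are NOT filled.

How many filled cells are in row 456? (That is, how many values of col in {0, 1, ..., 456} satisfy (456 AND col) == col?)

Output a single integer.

Answer: 16

Derivation:
456 in binary = 111001000
popcount(456) = number of 1-bits in 111001000 = 4
A col c satisfies (456 AND c) == c iff every set bit of c is also set in 456; each of the 4 set bits of 456 can independently be on or off in c.
count = 2^4 = 16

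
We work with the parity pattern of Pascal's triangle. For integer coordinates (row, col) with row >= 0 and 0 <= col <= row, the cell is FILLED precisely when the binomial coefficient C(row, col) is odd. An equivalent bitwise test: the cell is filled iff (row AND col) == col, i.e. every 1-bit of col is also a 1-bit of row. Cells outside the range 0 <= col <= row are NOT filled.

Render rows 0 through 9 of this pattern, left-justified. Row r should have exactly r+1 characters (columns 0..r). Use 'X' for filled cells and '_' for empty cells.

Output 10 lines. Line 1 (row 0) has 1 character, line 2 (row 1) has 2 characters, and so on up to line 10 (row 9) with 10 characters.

r0=0: X
r1=1: XX
r2=10: X_X
r3=11: XXXX
r4=100: X___X
r5=101: XX__XX
r6=110: X_X_X_X
r7=111: XXXXXXXX
r8=1000: X_______X
r9=1001: XX______XX

Answer: X
XX
X_X
XXXX
X___X
XX__XX
X_X_X_X
XXXXXXXX
X_______X
XX______XX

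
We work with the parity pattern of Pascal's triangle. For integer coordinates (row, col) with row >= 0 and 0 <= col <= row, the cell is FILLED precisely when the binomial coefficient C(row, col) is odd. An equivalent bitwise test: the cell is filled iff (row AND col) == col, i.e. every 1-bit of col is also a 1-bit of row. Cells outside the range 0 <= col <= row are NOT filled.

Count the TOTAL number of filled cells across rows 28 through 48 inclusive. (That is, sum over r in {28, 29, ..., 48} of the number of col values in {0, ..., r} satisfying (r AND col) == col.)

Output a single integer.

Answer: 238

Derivation:
r28=11100 pc3: +8 =8
r29=11101 pc4: +16 =24
r30=11110 pc4: +16 =40
r31=11111 pc5: +32 =72
r32=100000 pc1: +2 =74
r33=100001 pc2: +4 =78
r34=100010 pc2: +4 =82
r35=100011 pc3: +8 =90
r36=100100 pc2: +4 =94
r37=100101 pc3: +8 =102
r38=100110 pc3: +8 =110
r39=100111 pc4: +16 =126
r40=101000 pc2: +4 =130
r41=101001 pc3: +8 =138
r42=101010 pc3: +8 =146
r43=101011 pc4: +16 =162
r44=101100 pc3: +8 =170
r45=101101 pc4: +16 =186
r46=101110 pc4: +16 =202
r47=101111 pc5: +32 =234
r48=110000 pc2: +4 =238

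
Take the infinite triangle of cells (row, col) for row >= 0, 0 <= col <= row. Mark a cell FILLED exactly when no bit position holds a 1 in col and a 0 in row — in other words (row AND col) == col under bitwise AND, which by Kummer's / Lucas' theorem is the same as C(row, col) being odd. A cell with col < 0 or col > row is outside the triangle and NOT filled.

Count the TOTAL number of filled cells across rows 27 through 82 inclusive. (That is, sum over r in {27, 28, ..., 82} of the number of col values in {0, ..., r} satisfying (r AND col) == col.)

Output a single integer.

r27=11011 pc4: +16 =16
r28=11100 pc3: +8 =24
r29=11101 pc4: +16 =40
r30=11110 pc4: +16 =56
r31=11111 pc5: +32 =88
r32=100000 pc1: +2 =90
r33=100001 pc2: +4 =94
r34=100010 pc2: +4 =98
r35=100011 pc3: +8 =106
r36=100100 pc2: +4 =110
r37=100101 pc3: +8 =118
r38=100110 pc3: +8 =126
r39=100111 pc4: +16 =142
r40=101000 pc2: +4 =146
r41=101001 pc3: +8 =154
r42=101010 pc3: +8 =162
r43=101011 pc4: +16 =178
r44=101100 pc3: +8 =186
r45=101101 pc4: +16 =202
r46=101110 pc4: +16 =218
r47=101111 pc5: +32 =250
r48=110000 pc2: +4 =254
r49=110001 pc3: +8 =262
r50=110010 pc3: +8 =270
r51=110011 pc4: +16 =286
r52=110100 pc3: +8 =294
r53=110101 pc4: +16 =310
r54=110110 pc4: +16 =326
r55=110111 pc5: +32 =358
r56=111000 pc3: +8 =366
r57=111001 pc4: +16 =382
r58=111010 pc4: +16 =398
r59=111011 pc5: +32 =430
r60=111100 pc4: +16 =446
r61=111101 pc5: +32 =478
r62=111110 pc5: +32 =510
r63=111111 pc6: +64 =574
r64=1000000 pc1: +2 =576
r65=1000001 pc2: +4 =580
r66=1000010 pc2: +4 =584
r67=1000011 pc3: +8 =592
r68=1000100 pc2: +4 =596
r69=1000101 pc3: +8 =604
r70=1000110 pc3: +8 =612
r71=1000111 pc4: +16 =628
r72=1001000 pc2: +4 =632
r73=1001001 pc3: +8 =640
r74=1001010 pc3: +8 =648
r75=1001011 pc4: +16 =664
r76=1001100 pc3: +8 =672
r77=1001101 pc4: +16 =688
r78=1001110 pc4: +16 =704
r79=1001111 pc5: +32 =736
r80=1010000 pc2: +4 =740
r81=1010001 pc3: +8 =748
r82=1010010 pc3: +8 =756

Answer: 756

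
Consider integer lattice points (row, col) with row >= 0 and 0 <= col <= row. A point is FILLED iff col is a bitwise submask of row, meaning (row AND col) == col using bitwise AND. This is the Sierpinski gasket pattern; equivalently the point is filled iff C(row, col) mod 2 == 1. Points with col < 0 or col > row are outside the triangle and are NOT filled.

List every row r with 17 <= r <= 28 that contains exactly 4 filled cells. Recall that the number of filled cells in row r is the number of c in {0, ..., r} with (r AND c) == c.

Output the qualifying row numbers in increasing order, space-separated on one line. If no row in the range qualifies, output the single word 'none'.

Answer: 17 18 20 24

Derivation:
Row r has 2^popcount(r) filled cells, so we need popcount(r) = log2(4) = 2.
Scan r = 17..28 and keep those with exactly 2 one-bits:
r=17=10001 popcount=2 -> KEEP
r=18=10010 popcount=2 -> KEEP
r=19=10011 popcount=3 -> skip
r=20=10100 popcount=2 -> KEEP
r=21=10101 popcount=3 -> skip
r=22=10110 popcount=3 -> skip
r=23=10111 popcount=4 -> skip
r=24=11000 popcount=2 -> KEEP
r=25=11001 popcount=3 -> skip
r=26=11010 popcount=3 -> skip
r=27=11011 popcount=4 -> skip
r=28=11100 popcount=3 -> skip
Kept rows: 17 18 20 24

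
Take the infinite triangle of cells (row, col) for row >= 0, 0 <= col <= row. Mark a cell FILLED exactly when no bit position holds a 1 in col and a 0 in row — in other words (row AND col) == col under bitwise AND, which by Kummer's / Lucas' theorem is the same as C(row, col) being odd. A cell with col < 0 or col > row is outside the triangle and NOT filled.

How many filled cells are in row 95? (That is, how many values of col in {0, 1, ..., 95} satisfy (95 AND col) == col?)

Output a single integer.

Answer: 64

Derivation:
95 in binary = 1011111
popcount(95) = number of 1-bits in 1011111 = 6
A col c satisfies (95 AND c) == c iff every set bit of c is also set in 95; each of the 6 set bits of 95 can independently be on or off in c.
count = 2^6 = 64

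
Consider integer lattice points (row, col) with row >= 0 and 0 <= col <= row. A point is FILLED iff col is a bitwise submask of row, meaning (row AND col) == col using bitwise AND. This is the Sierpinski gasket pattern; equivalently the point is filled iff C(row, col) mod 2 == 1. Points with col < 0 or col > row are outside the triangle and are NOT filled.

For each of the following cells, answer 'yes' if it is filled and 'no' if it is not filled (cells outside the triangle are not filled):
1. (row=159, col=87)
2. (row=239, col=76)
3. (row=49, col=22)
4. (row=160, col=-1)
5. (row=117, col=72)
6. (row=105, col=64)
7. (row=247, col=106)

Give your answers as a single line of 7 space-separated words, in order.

(159,87): row=0b10011111, col=0b1010111, row AND col = 0b10111 = 23; 23 != 87 -> empty
(239,76): row=0b11101111, col=0b1001100, row AND col = 0b1001100 = 76; 76 == 76 -> filled
(49,22): row=0b110001, col=0b10110, row AND col = 0b10000 = 16; 16 != 22 -> empty
(160,-1): col outside [0, 160] -> not filled
(117,72): row=0b1110101, col=0b1001000, row AND col = 0b1000000 = 64; 64 != 72 -> empty
(105,64): row=0b1101001, col=0b1000000, row AND col = 0b1000000 = 64; 64 == 64 -> filled
(247,106): row=0b11110111, col=0b1101010, row AND col = 0b1100010 = 98; 98 != 106 -> empty

Answer: no yes no no no yes no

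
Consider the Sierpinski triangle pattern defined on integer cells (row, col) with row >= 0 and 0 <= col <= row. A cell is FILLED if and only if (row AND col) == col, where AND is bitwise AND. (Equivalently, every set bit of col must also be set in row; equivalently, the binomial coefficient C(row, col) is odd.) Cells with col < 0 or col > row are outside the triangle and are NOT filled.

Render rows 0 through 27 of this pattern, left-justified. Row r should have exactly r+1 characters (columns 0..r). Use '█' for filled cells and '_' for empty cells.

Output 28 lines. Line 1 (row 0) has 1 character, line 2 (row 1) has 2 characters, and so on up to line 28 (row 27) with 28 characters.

Answer: █
██
█_█
████
█___█
██__██
█_█_█_█
████████
█_______█
██______██
█_█_____█_█
████____████
█___█___█___█
██__██__██__██
█_█_█_█_█_█_█_█
████████████████
█_______________█
██______________██
█_█_____________█_█
████____________████
█___█___________█___█
██__██__________██__██
█_█_█_█_________█_█_█_█
████████________████████
█_______█_______█_______█
██______██______██______██
█_█_____█_█_____█_█_____█_█
████____████____████____████

Derivation:
r0=0: █
r1=1: ██
r2=10: █_█
r3=11: ████
r4=100: █___█
r5=101: ██__██
r6=110: █_█_█_█
r7=111: ████████
r8=1000: █_______█
r9=1001: ██______██
r10=1010: █_█_____█_█
r11=1011: ████____████
r12=1100: █___█___█___█
r13=1101: ██__██__██__██
r14=1110: █_█_█_█_█_█_█_█
r15=1111: ████████████████
r16=10000: █_______________█
r17=10001: ██______________██
r18=10010: █_█_____________█_█
r19=10011: ████____________████
r20=10100: █___█___________█___█
r21=10101: ██__██__________██__██
r22=10110: █_█_█_█_________█_█_█_█
r23=10111: ████████________████████
r24=11000: █_______█_______█_______█
r25=11001: ██______██______██______██
r26=11010: █_█_____█_█_____█_█_____█_█
r27=11011: ████____████____████____████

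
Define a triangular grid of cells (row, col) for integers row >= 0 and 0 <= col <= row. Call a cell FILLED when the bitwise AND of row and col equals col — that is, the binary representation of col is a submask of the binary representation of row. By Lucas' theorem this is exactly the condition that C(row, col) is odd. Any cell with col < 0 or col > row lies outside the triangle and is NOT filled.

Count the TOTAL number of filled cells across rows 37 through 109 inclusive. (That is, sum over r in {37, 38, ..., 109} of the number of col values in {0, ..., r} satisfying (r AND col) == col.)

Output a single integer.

r37=100101 pc3: +8 =8
r38=100110 pc3: +8 =16
r39=100111 pc4: +16 =32
r40=101000 pc2: +4 =36
r41=101001 pc3: +8 =44
r42=101010 pc3: +8 =52
r43=101011 pc4: +16 =68
r44=101100 pc3: +8 =76
r45=101101 pc4: +16 =92
r46=101110 pc4: +16 =108
r47=101111 pc5: +32 =140
r48=110000 pc2: +4 =144
r49=110001 pc3: +8 =152
r50=110010 pc3: +8 =160
r51=110011 pc4: +16 =176
r52=110100 pc3: +8 =184
r53=110101 pc4: +16 =200
r54=110110 pc4: +16 =216
r55=110111 pc5: +32 =248
r56=111000 pc3: +8 =256
r57=111001 pc4: +16 =272
r58=111010 pc4: +16 =288
r59=111011 pc5: +32 =320
r60=111100 pc4: +16 =336
r61=111101 pc5: +32 =368
r62=111110 pc5: +32 =400
r63=111111 pc6: +64 =464
r64=1000000 pc1: +2 =466
r65=1000001 pc2: +4 =470
r66=1000010 pc2: +4 =474
r67=1000011 pc3: +8 =482
r68=1000100 pc2: +4 =486
r69=1000101 pc3: +8 =494
r70=1000110 pc3: +8 =502
r71=1000111 pc4: +16 =518
r72=1001000 pc2: +4 =522
r73=1001001 pc3: +8 =530
r74=1001010 pc3: +8 =538
r75=1001011 pc4: +16 =554
r76=1001100 pc3: +8 =562
r77=1001101 pc4: +16 =578
r78=1001110 pc4: +16 =594
r79=1001111 pc5: +32 =626
r80=1010000 pc2: +4 =630
r81=1010001 pc3: +8 =638
r82=1010010 pc3: +8 =646
r83=1010011 pc4: +16 =662
r84=1010100 pc3: +8 =670
r85=1010101 pc4: +16 =686
r86=1010110 pc4: +16 =702
r87=1010111 pc5: +32 =734
r88=1011000 pc3: +8 =742
r89=1011001 pc4: +16 =758
r90=1011010 pc4: +16 =774
r91=1011011 pc5: +32 =806
r92=1011100 pc4: +16 =822
r93=1011101 pc5: +32 =854
r94=1011110 pc5: +32 =886
r95=1011111 pc6: +64 =950
r96=1100000 pc2: +4 =954
r97=1100001 pc3: +8 =962
r98=1100010 pc3: +8 =970
r99=1100011 pc4: +16 =986
r100=1100100 pc3: +8 =994
r101=1100101 pc4: +16 =1010
r102=1100110 pc4: +16 =1026
r103=1100111 pc5: +32 =1058
r104=1101000 pc3: +8 =1066
r105=1101001 pc4: +16 =1082
r106=1101010 pc4: +16 =1098
r107=1101011 pc5: +32 =1130
r108=1101100 pc4: +16 =1146
r109=1101101 pc5: +32 =1178

Answer: 1178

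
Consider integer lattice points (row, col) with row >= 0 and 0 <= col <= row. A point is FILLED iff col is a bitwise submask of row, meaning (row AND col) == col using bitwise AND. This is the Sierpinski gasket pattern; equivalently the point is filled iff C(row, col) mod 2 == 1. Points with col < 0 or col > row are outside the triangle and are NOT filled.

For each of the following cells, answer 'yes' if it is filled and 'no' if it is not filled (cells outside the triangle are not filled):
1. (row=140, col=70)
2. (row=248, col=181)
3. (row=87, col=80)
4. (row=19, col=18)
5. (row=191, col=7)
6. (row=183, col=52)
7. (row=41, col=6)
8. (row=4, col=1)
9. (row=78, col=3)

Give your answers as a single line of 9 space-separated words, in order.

(140,70): row=0b10001100, col=0b1000110, row AND col = 0b100 = 4; 4 != 70 -> empty
(248,181): row=0b11111000, col=0b10110101, row AND col = 0b10110000 = 176; 176 != 181 -> empty
(87,80): row=0b1010111, col=0b1010000, row AND col = 0b1010000 = 80; 80 == 80 -> filled
(19,18): row=0b10011, col=0b10010, row AND col = 0b10010 = 18; 18 == 18 -> filled
(191,7): row=0b10111111, col=0b111, row AND col = 0b111 = 7; 7 == 7 -> filled
(183,52): row=0b10110111, col=0b110100, row AND col = 0b110100 = 52; 52 == 52 -> filled
(41,6): row=0b101001, col=0b110, row AND col = 0b0 = 0; 0 != 6 -> empty
(4,1): row=0b100, col=0b1, row AND col = 0b0 = 0; 0 != 1 -> empty
(78,3): row=0b1001110, col=0b11, row AND col = 0b10 = 2; 2 != 3 -> empty

Answer: no no yes yes yes yes no no no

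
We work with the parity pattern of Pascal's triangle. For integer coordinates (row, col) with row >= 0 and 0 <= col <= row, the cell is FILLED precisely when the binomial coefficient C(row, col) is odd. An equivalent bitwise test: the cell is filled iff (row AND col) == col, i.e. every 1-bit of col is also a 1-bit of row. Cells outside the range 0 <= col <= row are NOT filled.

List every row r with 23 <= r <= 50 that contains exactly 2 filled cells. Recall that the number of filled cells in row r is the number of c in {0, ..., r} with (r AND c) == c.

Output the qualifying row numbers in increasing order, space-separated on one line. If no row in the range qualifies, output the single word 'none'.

Row r has 2^popcount(r) filled cells, so we need popcount(r) = log2(2) = 1.
Scan r = 23..50 and keep those with exactly 1 one-bits:
r=23=10111 popcount=4 -> skip
r=24=11000 popcount=2 -> skip
r=25=11001 popcount=3 -> skip
r=26=11010 popcount=3 -> skip
r=27=11011 popcount=4 -> skip
r=28=11100 popcount=3 -> skip
r=29=11101 popcount=4 -> skip
r=30=11110 popcount=4 -> skip
r=31=11111 popcount=5 -> skip
r=32=100000 popcount=1 -> KEEP
r=33=100001 popcount=2 -> skip
r=34=100010 popcount=2 -> skip
r=35=100011 popcount=3 -> skip
r=36=100100 popcount=2 -> skip
r=37=100101 popcount=3 -> skip
r=38=100110 popcount=3 -> skip
r=39=100111 popcount=4 -> skip
r=40=101000 popcount=2 -> skip
r=41=101001 popcount=3 -> skip
r=42=101010 popcount=3 -> skip
r=43=101011 popcount=4 -> skip
r=44=101100 popcount=3 -> skip
r=45=101101 popcount=4 -> skip
r=46=101110 popcount=4 -> skip
r=47=101111 popcount=5 -> skip
r=48=110000 popcount=2 -> skip
r=49=110001 popcount=3 -> skip
r=50=110010 popcount=3 -> skip
Kept rows: 32

Answer: 32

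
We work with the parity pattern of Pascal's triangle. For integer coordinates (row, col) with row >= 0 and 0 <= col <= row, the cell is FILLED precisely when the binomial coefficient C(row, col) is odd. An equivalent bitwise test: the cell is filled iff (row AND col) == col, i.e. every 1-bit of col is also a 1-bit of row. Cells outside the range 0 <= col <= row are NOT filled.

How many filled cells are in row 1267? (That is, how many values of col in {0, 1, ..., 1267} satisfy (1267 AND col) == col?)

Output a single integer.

1267 in binary = 10011110011
popcount(1267) = number of 1-bits in 10011110011 = 7
A col c satisfies (1267 AND c) == c iff every set bit of c is also set in 1267; each of the 7 set bits of 1267 can independently be on or off in c.
count = 2^7 = 128

Answer: 128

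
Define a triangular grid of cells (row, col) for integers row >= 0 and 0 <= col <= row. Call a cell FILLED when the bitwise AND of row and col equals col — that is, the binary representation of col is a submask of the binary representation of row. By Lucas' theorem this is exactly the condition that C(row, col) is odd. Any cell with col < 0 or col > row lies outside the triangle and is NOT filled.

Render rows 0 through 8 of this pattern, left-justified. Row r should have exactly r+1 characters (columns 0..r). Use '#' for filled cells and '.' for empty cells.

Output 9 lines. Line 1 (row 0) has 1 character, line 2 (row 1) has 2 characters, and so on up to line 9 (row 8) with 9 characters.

r0=0: #
r1=1: ##
r2=10: #.#
r3=11: ####
r4=100: #...#
r5=101: ##..##
r6=110: #.#.#.#
r7=111: ########
r8=1000: #.......#

Answer: #
##
#.#
####
#...#
##..##
#.#.#.#
########
#.......#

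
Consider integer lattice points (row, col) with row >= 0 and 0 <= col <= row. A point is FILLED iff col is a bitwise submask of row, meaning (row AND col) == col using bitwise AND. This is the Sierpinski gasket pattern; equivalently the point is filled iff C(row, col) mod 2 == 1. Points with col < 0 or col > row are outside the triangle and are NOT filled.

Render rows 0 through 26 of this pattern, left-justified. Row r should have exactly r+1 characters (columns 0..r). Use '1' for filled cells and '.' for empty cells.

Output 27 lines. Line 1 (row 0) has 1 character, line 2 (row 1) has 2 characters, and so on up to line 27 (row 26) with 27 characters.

Answer: 1
11
1.1
1111
1...1
11..11
1.1.1.1
11111111
1.......1
11......11
1.1.....1.1
1111....1111
1...1...1...1
11..11..11..11
1.1.1.1.1.1.1.1
1111111111111111
1...............1
11..............11
1.1.............1.1
1111............1111
1...1...........1...1
11..11..........11..11
1.1.1.1.........1.1.1.1
11111111........11111111
1.......1.......1.......1
11......11......11......11
1.1.....1.1.....1.1.....1.1

Derivation:
r0=0: 1
r1=1: 11
r2=10: 1.1
r3=11: 1111
r4=100: 1...1
r5=101: 11..11
r6=110: 1.1.1.1
r7=111: 11111111
r8=1000: 1.......1
r9=1001: 11......11
r10=1010: 1.1.....1.1
r11=1011: 1111....1111
r12=1100: 1...1...1...1
r13=1101: 11..11..11..11
r14=1110: 1.1.1.1.1.1.1.1
r15=1111: 1111111111111111
r16=10000: 1...............1
r17=10001: 11..............11
r18=10010: 1.1.............1.1
r19=10011: 1111............1111
r20=10100: 1...1...........1...1
r21=10101: 11..11..........11..11
r22=10110: 1.1.1.1.........1.1.1.1
r23=10111: 11111111........11111111
r24=11000: 1.......1.......1.......1
r25=11001: 11......11......11......11
r26=11010: 1.1.....1.1.....1.1.....1.1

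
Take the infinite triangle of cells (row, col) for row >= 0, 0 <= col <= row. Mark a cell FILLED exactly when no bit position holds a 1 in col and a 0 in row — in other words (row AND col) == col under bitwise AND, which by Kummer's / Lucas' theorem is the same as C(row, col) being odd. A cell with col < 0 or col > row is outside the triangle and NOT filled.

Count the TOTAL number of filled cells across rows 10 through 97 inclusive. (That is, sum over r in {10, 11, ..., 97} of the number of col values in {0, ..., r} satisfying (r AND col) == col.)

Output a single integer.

Answer: 1194

Derivation:
r10=1010 pc2: +4 =4
r11=1011 pc3: +8 =12
r12=1100 pc2: +4 =16
r13=1101 pc3: +8 =24
r14=1110 pc3: +8 =32
r15=1111 pc4: +16 =48
r16=10000 pc1: +2 =50
r17=10001 pc2: +4 =54
r18=10010 pc2: +4 =58
r19=10011 pc3: +8 =66
r20=10100 pc2: +4 =70
r21=10101 pc3: +8 =78
r22=10110 pc3: +8 =86
r23=10111 pc4: +16 =102
r24=11000 pc2: +4 =106
r25=11001 pc3: +8 =114
r26=11010 pc3: +8 =122
r27=11011 pc4: +16 =138
r28=11100 pc3: +8 =146
r29=11101 pc4: +16 =162
r30=11110 pc4: +16 =178
r31=11111 pc5: +32 =210
r32=100000 pc1: +2 =212
r33=100001 pc2: +4 =216
r34=100010 pc2: +4 =220
r35=100011 pc3: +8 =228
r36=100100 pc2: +4 =232
r37=100101 pc3: +8 =240
r38=100110 pc3: +8 =248
r39=100111 pc4: +16 =264
r40=101000 pc2: +4 =268
r41=101001 pc3: +8 =276
r42=101010 pc3: +8 =284
r43=101011 pc4: +16 =300
r44=101100 pc3: +8 =308
r45=101101 pc4: +16 =324
r46=101110 pc4: +16 =340
r47=101111 pc5: +32 =372
r48=110000 pc2: +4 =376
r49=110001 pc3: +8 =384
r50=110010 pc3: +8 =392
r51=110011 pc4: +16 =408
r52=110100 pc3: +8 =416
r53=110101 pc4: +16 =432
r54=110110 pc4: +16 =448
r55=110111 pc5: +32 =480
r56=111000 pc3: +8 =488
r57=111001 pc4: +16 =504
r58=111010 pc4: +16 =520
r59=111011 pc5: +32 =552
r60=111100 pc4: +16 =568
r61=111101 pc5: +32 =600
r62=111110 pc5: +32 =632
r63=111111 pc6: +64 =696
r64=1000000 pc1: +2 =698
r65=1000001 pc2: +4 =702
r66=1000010 pc2: +4 =706
r67=1000011 pc3: +8 =714
r68=1000100 pc2: +4 =718
r69=1000101 pc3: +8 =726
r70=1000110 pc3: +8 =734
r71=1000111 pc4: +16 =750
r72=1001000 pc2: +4 =754
r73=1001001 pc3: +8 =762
r74=1001010 pc3: +8 =770
r75=1001011 pc4: +16 =786
r76=1001100 pc3: +8 =794
r77=1001101 pc4: +16 =810
r78=1001110 pc4: +16 =826
r79=1001111 pc5: +32 =858
r80=1010000 pc2: +4 =862
r81=1010001 pc3: +8 =870
r82=1010010 pc3: +8 =878
r83=1010011 pc4: +16 =894
r84=1010100 pc3: +8 =902
r85=1010101 pc4: +16 =918
r86=1010110 pc4: +16 =934
r87=1010111 pc5: +32 =966
r88=1011000 pc3: +8 =974
r89=1011001 pc4: +16 =990
r90=1011010 pc4: +16 =1006
r91=1011011 pc5: +32 =1038
r92=1011100 pc4: +16 =1054
r93=1011101 pc5: +32 =1086
r94=1011110 pc5: +32 =1118
r95=1011111 pc6: +64 =1182
r96=1100000 pc2: +4 =1186
r97=1100001 pc3: +8 =1194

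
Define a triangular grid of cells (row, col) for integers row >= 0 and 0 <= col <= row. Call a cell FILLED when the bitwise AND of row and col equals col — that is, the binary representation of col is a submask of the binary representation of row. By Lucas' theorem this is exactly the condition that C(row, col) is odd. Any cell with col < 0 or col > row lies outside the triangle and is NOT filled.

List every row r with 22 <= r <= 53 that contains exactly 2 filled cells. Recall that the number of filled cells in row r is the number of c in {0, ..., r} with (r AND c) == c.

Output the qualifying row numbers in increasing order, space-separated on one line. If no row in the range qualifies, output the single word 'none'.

Answer: 32

Derivation:
Row r has 2^popcount(r) filled cells, so we need popcount(r) = log2(2) = 1.
Scan r = 22..53 and keep those with exactly 1 one-bits:
r=22=10110 popcount=3 -> skip
r=23=10111 popcount=4 -> skip
r=24=11000 popcount=2 -> skip
r=25=11001 popcount=3 -> skip
r=26=11010 popcount=3 -> skip
r=27=11011 popcount=4 -> skip
r=28=11100 popcount=3 -> skip
r=29=11101 popcount=4 -> skip
r=30=11110 popcount=4 -> skip
r=31=11111 popcount=5 -> skip
r=32=100000 popcount=1 -> KEEP
r=33=100001 popcount=2 -> skip
r=34=100010 popcount=2 -> skip
r=35=100011 popcount=3 -> skip
r=36=100100 popcount=2 -> skip
r=37=100101 popcount=3 -> skip
r=38=100110 popcount=3 -> skip
r=39=100111 popcount=4 -> skip
r=40=101000 popcount=2 -> skip
r=41=101001 popcount=3 -> skip
r=42=101010 popcount=3 -> skip
r=43=101011 popcount=4 -> skip
r=44=101100 popcount=3 -> skip
r=45=101101 popcount=4 -> skip
r=46=101110 popcount=4 -> skip
r=47=101111 popcount=5 -> skip
r=48=110000 popcount=2 -> skip
r=49=110001 popcount=3 -> skip
r=50=110010 popcount=3 -> skip
r=51=110011 popcount=4 -> skip
r=52=110100 popcount=3 -> skip
r=53=110101 popcount=4 -> skip
Kept rows: 32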